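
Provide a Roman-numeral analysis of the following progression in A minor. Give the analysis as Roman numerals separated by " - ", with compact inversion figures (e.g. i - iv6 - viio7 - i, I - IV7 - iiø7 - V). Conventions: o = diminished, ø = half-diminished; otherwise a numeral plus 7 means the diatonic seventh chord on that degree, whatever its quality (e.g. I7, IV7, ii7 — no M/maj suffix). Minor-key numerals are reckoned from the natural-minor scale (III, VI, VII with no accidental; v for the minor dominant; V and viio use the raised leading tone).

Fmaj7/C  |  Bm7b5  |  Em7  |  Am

VI43 - iiø7 - v7 - i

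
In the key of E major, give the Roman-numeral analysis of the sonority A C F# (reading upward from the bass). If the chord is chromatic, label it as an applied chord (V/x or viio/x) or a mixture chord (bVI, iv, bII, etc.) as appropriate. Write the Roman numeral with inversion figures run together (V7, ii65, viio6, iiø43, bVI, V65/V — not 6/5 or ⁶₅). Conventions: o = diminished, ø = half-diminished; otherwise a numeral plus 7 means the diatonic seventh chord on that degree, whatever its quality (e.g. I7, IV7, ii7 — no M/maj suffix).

The pitches F#-A-C form a diminished triad rooted on F#.
F# is the second degree of E major. This is the diminished supertonic triad, borrowed from the parallel minor.
With A in the bass the chord is in first inversion, so the figured bass is 6.

iio6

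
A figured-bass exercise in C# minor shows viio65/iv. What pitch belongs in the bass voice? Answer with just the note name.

G#

The applied chord viio65/iv is rooted on E#: E#-G#-B-D.
The figure 65 means first inversion — the third is in the bass.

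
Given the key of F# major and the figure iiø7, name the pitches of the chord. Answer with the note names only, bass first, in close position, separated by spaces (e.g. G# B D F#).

G# B D F#

Scale degree 2 in F# major is G#; here the chord built on it is altered to a half-diminished seventh chord. iiø7 is the half-diminished supertonic seventh, borrowed from the parallel minor.
So the chord is G#-B-D-F#, a half-diminished seventh chord.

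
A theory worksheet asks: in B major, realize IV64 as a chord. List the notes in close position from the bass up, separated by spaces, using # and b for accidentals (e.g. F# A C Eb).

In B major, the fourth degree is E, and the diatonic chord built there is a major triad.
That chord is spelled E-G#-B.
The figured bass 64 indicates second inversion, placing the fifth (B) in the bass: B-E-G#.

B E G#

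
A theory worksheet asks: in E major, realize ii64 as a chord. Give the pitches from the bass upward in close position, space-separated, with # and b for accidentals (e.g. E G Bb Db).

C# F# A

The numeral's case and figure indicate a minor triad. In E major its root, scale degree 2, is F#.
That chord is spelled F#-A-C#.
The figured bass 64 indicates second inversion, placing the fifth (C#) in the bass: C#-F#-A.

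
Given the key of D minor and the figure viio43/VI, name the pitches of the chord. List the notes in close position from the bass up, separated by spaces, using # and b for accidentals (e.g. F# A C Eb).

Eb Gb A C

The slash marks an applied leading-tone chord: viio of VI. In D minor, VI is Bb, so the leading tone to it is A, a half step below.
Building a fully diminished seventh chord on A gives A-C-Eb-Gb.
The figured bass 43 indicates second inversion, placing the fifth (Eb) in the bass: Eb-Gb-A-C.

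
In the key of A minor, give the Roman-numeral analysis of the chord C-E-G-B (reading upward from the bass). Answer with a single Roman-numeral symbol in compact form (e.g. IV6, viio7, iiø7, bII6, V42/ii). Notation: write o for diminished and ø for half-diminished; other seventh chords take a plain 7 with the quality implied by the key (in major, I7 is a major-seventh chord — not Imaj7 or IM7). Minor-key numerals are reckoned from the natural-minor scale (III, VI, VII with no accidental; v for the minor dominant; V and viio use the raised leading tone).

The pitches C-E-G-B form a major seventh chord rooted on C.
In A minor, C is the mediant; the diatonic major seventh chord there is III7.

III7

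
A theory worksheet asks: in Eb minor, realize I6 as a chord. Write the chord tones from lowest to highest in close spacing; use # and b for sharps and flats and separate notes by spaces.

G Bb Eb

I6 is the major tonic (Picardy third), borrowed from the parallel major. In Eb minor that root is Eb.
So the chord is Eb-G-Bb, a major triad.
The figured bass 6 indicates first inversion, placing the third (G) in the bass: G-Bb-Eb.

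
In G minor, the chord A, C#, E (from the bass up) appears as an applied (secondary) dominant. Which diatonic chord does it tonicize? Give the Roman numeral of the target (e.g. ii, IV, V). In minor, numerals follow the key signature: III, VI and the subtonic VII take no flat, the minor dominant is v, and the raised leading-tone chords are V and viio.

The chord is a major triad on A.
A dominant resolves down a perfect fifth: A → D. In G minor, D is scale degree 5, i.e. V.

V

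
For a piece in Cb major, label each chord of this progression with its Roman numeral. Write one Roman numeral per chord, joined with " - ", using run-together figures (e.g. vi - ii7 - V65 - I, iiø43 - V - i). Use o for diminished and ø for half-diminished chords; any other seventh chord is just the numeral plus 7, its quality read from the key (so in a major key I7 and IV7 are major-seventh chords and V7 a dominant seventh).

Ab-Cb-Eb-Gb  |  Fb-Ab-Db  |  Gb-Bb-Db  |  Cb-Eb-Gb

vi7 - ii6 - V - I

Ab-Cb-Eb-Gb: root Ab is the submediant; minor seventh chord there is vi7.
Fb-Ab-Db: root Db is the supertonic; minor triad there is ii6.
Gb-Bb-Db: root Gb is the dominant; major triad there is V.
Cb-Eb-Gb: major triad on Cb = scale degree 1 → I.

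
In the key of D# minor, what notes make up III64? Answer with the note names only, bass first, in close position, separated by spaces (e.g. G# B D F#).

C# F# A#

In D# minor, the mediant is F#, and the diatonic chord built there is a major triad.
Stacking thirds from F# gives F#-A#-C#.
The figured bass 64 indicates second inversion, placing the fifth (C#) in the bass: C#-F#-A#.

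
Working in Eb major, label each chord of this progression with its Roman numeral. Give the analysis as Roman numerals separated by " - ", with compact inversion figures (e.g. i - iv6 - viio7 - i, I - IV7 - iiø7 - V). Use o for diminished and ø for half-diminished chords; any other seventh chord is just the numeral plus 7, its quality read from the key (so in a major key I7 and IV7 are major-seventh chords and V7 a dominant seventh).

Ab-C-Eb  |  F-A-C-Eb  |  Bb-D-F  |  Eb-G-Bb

IV - V7/V - V - I

Ab-C-Eb: root Ab is the subdominant; major triad there is IV.
F-A-C-Eb: a dominant seventh chord on F, the applied dominant of V → V7/V.
Bb-D-F: root Bb is the dominant; major triad there is V.
Eb-G-Bb has root Eb, degree 1 in Eb major, so I.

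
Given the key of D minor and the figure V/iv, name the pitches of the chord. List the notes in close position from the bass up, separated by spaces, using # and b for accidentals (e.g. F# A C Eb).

The slash means an applied dominant: we want the dominant of iv. In D minor, iv is G minor, and its dominant is built on D.
Building a major triad on D gives D-F#-A.

D F# A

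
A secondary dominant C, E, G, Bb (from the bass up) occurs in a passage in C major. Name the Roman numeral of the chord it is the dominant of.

IV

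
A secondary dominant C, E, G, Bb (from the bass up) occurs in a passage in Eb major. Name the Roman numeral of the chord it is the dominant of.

The chord is a dominant seventh chord on C.
A dominant resolves down a perfect fifth: C → F. In Eb major, F is scale degree 2, i.e. ii.

ii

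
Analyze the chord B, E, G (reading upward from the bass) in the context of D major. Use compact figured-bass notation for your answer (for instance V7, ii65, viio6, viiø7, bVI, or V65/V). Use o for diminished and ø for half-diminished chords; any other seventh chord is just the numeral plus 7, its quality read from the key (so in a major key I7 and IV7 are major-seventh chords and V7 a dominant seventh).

The pitches E-G-B form a minor triad rooted on E.
In D major, E is the supertonic; the diatonic minor triad there is ii.
With B in the bass the chord is in second inversion, so the figured bass is 64.

ii64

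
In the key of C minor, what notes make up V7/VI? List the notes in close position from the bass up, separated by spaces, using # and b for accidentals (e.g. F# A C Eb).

V7/VI is a secondary dominant — the dominant seventh of VI. VI in C minor is Ab, so the applied chord's root is Eb, a perfect fifth above.
Building a dominant seventh chord on Eb gives Eb-G-Bb-Db.

Eb G Bb Db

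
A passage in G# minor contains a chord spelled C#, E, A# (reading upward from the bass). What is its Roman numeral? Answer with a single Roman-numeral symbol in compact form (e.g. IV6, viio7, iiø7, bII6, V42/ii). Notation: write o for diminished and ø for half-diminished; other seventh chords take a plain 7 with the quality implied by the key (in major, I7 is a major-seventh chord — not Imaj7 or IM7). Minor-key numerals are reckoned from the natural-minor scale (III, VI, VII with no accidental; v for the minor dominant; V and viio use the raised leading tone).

The pitches A#-C#-E form a diminished triad rooted on A#.
A# is scale degree 2 in G# minor, and a diminished triad on that degree is written iio.
With C# in the bass the chord is in first inversion, so the figured bass is 6.

iio6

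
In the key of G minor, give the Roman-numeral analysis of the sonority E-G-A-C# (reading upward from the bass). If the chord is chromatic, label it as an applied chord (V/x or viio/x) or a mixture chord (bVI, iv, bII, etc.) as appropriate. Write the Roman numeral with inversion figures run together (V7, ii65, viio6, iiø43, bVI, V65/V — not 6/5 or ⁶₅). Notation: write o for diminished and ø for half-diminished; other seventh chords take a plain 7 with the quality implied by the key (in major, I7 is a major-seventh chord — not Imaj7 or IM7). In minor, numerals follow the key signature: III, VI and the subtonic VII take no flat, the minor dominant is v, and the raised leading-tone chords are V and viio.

V43/V

Stacked in thirds the chord is A-C#-E-G: a dominant seventh chord on A.
A is not a diatonic chord root with this quality in G minor, but it lies a perfect fifth above D (V), so the chord functions as an applied dominant of V.
With E in the bass the chord is in second inversion, so the figured bass is 43.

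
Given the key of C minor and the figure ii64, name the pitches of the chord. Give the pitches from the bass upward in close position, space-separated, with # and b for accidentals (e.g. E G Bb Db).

Scale degree 2 in C minor is D; here the chord built on it is altered to a minor triad. ii64 is the minor supertonic, borrowed from the parallel major (the Dorian ii).
So the chord is D-F-A, a minor triad.
With the 64 figure the chord is in second inversion; from the bass A upward in close position it reads A-D-F.

A D F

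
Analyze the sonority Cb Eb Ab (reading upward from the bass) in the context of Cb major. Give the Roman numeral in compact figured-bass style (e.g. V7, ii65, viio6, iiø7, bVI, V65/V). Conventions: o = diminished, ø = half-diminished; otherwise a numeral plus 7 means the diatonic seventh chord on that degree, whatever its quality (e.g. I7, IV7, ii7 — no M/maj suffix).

The pitches Ab-Cb-Eb form a minor triad rooted on Ab.
Ab is scale degree 6 in Cb major, and a minor triad on that degree is written vi.
With Cb in the bass the chord is in first inversion, so the figured bass is 6.

vi6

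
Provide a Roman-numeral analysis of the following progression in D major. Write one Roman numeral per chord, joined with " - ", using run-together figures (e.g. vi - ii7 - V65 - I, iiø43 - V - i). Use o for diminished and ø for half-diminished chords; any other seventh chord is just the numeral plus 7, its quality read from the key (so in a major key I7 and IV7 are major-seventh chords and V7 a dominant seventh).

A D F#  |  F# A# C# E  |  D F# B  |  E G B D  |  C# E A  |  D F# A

I64 - V7/vi - vi6 - ii7 - V6 - I

A-D-F#: root D is the tonic; major triad there is I64.
F#-A#-C#-E: a dominant seventh chord on F#, the applied dominant of vi → V7/vi.
D-F#-B: root B is the submediant; minor triad there is vi6.
E-G-B-D has root E, degree 2 in D major, so ii7.
C#-E-A: root A is the dominant; major triad there is V6.
D-F#-A: major triad on D = scale degree 1 → I.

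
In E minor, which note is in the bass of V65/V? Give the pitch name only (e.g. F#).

The applied chord V65/V is rooted on F#: F#-A#-C#-E.
The figure 65 means first inversion — the third is in the bass.

A#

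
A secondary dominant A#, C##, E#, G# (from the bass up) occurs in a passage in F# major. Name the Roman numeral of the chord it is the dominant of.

The chord is a dominant seventh chord on A#.
A dominant resolves down a perfect fifth: A# → D#. In F# major, D# is scale degree 6, i.e. vi.

vi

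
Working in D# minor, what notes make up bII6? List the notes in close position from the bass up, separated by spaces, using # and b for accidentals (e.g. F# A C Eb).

G# B E

bII6 is the Neapolitan sixth — a major triad on the lowered second degree, here in its customary first inversion. In D# minor that root is E.
So the chord is E-G#-B, a major triad.
With the 6 figure the chord is in first inversion; from the bass G# upward in close position it reads G#-B-E.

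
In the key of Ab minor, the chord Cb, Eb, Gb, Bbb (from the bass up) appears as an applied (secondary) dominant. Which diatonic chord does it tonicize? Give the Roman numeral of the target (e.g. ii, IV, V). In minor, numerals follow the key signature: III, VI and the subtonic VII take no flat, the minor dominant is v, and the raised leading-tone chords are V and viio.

The chord is a dominant seventh chord on Cb.
A dominant resolves down a perfect fifth: Cb → Fb. In Ab minor, Fb is scale degree 6, i.e. VI.

VI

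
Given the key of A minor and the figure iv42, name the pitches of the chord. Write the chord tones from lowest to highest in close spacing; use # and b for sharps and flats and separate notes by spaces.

C D F A

In A minor, scale degree 4 is D, and the diatonic chord built there is a minor seventh chord.
Stacking thirds from D gives D-F-A-C.
With the 42 figure the chord is in third inversion; from the bass C upward in close position it reads C-D-F-A.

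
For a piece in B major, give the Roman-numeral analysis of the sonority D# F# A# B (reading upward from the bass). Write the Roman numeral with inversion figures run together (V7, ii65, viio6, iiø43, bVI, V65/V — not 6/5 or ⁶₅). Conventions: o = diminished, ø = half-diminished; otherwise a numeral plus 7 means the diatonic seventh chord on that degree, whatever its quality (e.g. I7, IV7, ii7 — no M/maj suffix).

I65

Stacked in thirds the chord is B-D#-F#-A#: a major seventh chord on B.
In B major, B is the tonic; the diatonic major seventh chord there is I7.
With D# in the bass the chord is in first inversion, so the figured bass is 65.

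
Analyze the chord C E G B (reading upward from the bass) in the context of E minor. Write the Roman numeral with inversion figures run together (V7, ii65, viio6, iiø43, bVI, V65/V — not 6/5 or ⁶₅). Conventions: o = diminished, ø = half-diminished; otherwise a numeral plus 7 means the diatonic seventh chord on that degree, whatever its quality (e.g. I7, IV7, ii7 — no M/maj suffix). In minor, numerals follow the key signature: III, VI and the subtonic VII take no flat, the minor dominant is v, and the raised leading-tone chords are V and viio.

Stacked in thirds the chord is C-E-G-B: a major seventh chord on C.
C is scale degree 6 in E minor, and a major seventh chord on that degree is written VI7.

VI7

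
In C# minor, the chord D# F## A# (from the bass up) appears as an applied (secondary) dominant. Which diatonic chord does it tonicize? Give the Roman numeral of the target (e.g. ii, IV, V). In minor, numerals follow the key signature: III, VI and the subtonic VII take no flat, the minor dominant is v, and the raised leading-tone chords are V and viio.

The chord is a major triad on D#.
A dominant resolves down a perfect fifth: D# → G#. In C# minor, G# is scale degree 5, i.e. V.

V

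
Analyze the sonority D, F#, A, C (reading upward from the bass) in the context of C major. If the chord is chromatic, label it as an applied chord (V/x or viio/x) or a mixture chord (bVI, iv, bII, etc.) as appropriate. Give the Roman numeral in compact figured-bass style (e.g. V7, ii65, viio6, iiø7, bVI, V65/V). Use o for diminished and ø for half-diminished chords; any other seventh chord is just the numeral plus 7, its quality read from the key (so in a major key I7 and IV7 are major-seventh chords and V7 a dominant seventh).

The pitches D-F#-A-C form a dominant seventh chord rooted on D.
D is not a diatonic chord root with this quality in C major, but it lies a perfect fifth above G (V), so the chord functions as an applied dominant of V.

V7/V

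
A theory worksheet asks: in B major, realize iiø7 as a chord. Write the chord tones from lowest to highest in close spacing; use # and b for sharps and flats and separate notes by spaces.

C# E G B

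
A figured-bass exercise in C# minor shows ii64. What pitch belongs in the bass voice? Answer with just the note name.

ii in C# minor has root D#; the chord is D#-F#-A#.
The figure 64 means second inversion — the fifth is in the bass.

A#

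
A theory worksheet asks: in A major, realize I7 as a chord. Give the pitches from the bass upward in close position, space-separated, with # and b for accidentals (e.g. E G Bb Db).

The numeral's case and figure indicate a major seventh chord. In A major its root, scale degree 1, is A.
Stacking thirds from A gives A-C#-E-G#.

A C# E G#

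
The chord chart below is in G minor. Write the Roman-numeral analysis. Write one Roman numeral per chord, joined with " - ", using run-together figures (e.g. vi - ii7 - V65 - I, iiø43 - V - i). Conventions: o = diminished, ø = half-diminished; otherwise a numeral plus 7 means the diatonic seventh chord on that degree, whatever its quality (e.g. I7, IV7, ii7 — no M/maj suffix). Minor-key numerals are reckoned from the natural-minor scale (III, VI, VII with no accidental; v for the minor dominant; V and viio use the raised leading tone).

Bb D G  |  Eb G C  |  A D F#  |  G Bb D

i6 - iv6 - V64 - i

Bb-D-G has root G, degree 1 in G minor, so i6.
Eb-G-C: root C is the subdominant; minor triad there is iv6.
A-D-F#: root D is the dominant; major triad there is V64.
G-Bb-D: minor triad on G = scale degree 1 → i.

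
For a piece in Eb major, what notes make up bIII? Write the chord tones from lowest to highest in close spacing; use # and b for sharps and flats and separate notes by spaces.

Gb Bb Db

Scale degree 3 in Eb major is G; lowering it a half step gives Gb. bIII is a major triad on the lowered third degree, borrowed from the parallel minor.
So the chord is Gb-Bb-Db.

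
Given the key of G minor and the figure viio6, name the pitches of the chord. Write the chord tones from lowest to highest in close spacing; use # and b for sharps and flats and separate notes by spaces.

A C F#

In G minor, the leading-tone chord is built on the raised seventh degree, F#.
Stacking thirds from F# gives F#-A-C.
The figured bass 6 indicates first inversion, placing the third (A) in the bass: A-C-F#.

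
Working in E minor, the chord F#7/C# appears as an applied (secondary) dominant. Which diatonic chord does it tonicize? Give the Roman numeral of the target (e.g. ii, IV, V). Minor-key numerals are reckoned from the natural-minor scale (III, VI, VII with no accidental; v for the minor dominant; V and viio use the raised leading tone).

The chord is a dominant seventh chord on F#.
A dominant resolves down a perfect fifth: F# → B. In E minor, B is scale degree 5, i.e. V.

V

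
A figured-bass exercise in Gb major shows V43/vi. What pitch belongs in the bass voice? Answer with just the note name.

F

The applied chord V43/vi is rooted on Bb: Bb-D-F-Ab.
The figure 43 means second inversion — the fifth is in the bass.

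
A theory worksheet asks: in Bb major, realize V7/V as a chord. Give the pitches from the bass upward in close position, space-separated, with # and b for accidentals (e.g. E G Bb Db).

C E G Bb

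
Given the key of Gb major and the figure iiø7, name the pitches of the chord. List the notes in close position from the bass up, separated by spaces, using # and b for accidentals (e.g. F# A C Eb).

Ab Cb Ebb Gb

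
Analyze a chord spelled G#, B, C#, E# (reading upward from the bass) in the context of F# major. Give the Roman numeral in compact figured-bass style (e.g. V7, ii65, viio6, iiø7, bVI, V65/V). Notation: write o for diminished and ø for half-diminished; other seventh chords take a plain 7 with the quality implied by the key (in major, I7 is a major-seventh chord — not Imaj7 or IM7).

V43

The pitches C#-E#-G#-B form a dominant seventh chord rooted on C#.
C# is scale degree 5 in F# major, and a dominant seventh chord on that degree is written V7.
With G# in the bass the chord is in second inversion, so the figured bass is 43.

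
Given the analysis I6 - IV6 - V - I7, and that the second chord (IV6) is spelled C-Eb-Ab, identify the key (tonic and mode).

IV6 is given as C-Eb-Ab — a major triad with root Ab.
If Ab is scale degree 4 and the mode makes that degree carry a major triad, the tonic is Eb and the mode is major.

Eb major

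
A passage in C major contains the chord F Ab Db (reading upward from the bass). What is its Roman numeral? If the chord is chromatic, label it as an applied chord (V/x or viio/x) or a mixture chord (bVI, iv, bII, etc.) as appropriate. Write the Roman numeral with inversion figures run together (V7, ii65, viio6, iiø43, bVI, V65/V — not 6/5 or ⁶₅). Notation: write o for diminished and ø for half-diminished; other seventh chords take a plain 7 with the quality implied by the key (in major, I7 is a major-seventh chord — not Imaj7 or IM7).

bII6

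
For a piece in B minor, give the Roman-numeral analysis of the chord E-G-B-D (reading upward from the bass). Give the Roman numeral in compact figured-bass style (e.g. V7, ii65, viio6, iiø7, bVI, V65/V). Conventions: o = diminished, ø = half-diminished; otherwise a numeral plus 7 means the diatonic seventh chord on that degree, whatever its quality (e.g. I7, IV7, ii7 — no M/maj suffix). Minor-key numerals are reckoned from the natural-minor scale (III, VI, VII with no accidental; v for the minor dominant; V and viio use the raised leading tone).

Stacked in thirds the chord is E-G-B-D: a minor seventh chord on E.
E is scale degree 4 in B minor, and a minor seventh chord on that degree is written iv7.

iv7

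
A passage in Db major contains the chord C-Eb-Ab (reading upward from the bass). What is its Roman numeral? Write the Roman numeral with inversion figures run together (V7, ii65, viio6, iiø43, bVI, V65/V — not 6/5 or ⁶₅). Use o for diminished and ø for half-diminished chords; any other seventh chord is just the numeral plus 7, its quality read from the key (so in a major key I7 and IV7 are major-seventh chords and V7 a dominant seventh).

V6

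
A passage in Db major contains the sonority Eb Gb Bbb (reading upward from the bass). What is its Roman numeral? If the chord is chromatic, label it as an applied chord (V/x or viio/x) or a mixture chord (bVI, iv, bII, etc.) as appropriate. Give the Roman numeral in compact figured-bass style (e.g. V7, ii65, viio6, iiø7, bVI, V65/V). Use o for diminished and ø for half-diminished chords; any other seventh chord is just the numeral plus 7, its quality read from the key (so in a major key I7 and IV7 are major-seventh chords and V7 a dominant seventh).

The pitches Eb-Gb-Bbb form a diminished triad rooted on Eb.
Eb is the second degree of Db major. This is the diminished supertonic triad, borrowed from the parallel minor.

iio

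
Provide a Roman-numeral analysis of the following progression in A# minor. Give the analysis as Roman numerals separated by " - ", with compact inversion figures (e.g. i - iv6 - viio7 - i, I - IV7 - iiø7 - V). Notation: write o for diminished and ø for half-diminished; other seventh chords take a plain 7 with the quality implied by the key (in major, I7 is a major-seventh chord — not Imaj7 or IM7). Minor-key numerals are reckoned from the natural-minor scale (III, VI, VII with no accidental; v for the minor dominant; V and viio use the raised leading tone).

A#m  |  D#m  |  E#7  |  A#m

A#m has root A#, degree 1 in A# minor, so i.
D#m has root D#, degree 4 in A# minor, so iv.
E#7: root E# is the dominant; dominant seventh chord there is V7.
A#m has root A#, degree 1 in A# minor, so i.

i - iv - V7 - i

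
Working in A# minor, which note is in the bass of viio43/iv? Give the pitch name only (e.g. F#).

G#

The applied chord viio43/iv is rooted on C##: C##-E#-G#-B.
The figure 43 means second inversion — the fifth is in the bass.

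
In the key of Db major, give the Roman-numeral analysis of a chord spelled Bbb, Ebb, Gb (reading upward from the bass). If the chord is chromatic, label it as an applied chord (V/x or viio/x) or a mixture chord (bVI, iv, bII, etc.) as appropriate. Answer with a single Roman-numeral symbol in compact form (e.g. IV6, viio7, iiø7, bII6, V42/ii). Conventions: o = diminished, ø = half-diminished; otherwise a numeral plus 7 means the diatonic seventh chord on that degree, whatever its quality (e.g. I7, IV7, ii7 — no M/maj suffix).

The pitches Ebb-Gb-Bbb form a major triad rooted on Ebb.
Ebb is the lowered second degree of Db major (diatonic 2 would be Eb). This is the Neapolitan chord — a major triad on the lowered second degree.
With Bbb in the bass the chord is in second inversion, so the figured bass is 64.

bII64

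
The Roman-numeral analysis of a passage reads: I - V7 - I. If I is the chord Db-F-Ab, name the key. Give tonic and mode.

Db major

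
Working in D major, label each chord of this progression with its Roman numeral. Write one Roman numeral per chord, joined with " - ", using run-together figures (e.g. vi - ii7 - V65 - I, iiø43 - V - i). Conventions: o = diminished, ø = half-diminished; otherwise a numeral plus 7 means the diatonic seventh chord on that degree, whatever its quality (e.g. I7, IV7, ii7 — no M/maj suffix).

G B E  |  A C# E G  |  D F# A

G-B-E has root E, degree 2 in D major, so ii6.
A-C#-E-G: dominant seventh chord on A = scale degree 5 → V7.
D-F#-A: major triad on D = scale degree 1 → I.

ii6 - V7 - I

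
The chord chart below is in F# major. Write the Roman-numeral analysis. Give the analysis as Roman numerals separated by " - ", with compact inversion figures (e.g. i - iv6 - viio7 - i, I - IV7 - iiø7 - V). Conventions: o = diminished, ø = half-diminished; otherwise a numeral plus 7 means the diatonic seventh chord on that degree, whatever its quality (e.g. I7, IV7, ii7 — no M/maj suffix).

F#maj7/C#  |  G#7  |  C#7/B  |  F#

I43 - V7/V - V42 - I

F#maj7/C#: root F# is the tonic; major seventh chord there is I43.
G#7: a dominant seventh chord on G#, the applied dominant of V → V7/V.
C#7/B: dominant seventh chord on C# = scale degree 5 → V42.
F# has root F#, degree 1 in F# major, so I.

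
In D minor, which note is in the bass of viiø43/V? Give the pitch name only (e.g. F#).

The applied chord viiø43/V is rooted on G#: G#-B-D-F#.
The figure 43 means second inversion — the fifth is in the bass.

D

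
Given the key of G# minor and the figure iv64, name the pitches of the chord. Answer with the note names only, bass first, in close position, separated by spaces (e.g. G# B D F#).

G# C# E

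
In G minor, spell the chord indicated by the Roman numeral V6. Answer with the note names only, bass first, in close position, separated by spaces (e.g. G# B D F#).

F# A D

In G minor, the fifth degree is D. The dominant is major (leading tone raised), so V is a major triad.
Stacking thirds from D gives D-F#-A.
With the 6 figure the chord is in first inversion; from the bass F# upward in close position it reads F#-A-D.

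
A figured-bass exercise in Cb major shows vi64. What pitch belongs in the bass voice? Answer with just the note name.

Eb

vi in Cb major has root Ab; the chord is Ab-Cb-Eb.
The figure 64 means second inversion — the fifth is in the bass.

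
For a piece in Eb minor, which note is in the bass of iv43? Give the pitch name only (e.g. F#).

Eb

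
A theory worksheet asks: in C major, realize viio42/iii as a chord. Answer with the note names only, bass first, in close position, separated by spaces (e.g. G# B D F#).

C D# F# A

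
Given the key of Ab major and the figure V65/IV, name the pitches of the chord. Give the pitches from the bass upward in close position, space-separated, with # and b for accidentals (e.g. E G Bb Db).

V65/IV is a secondary dominant — the dominant seventh of IV. IV in Ab major is Db, so the applied chord's root is Ab, a perfect fifth above.
Building a dominant seventh chord on Ab gives Ab-C-Eb-Gb.
With the 65 figure the chord is in first inversion; from the bass C upward in close position it reads C-Eb-Gb-Ab.

C Eb Gb Ab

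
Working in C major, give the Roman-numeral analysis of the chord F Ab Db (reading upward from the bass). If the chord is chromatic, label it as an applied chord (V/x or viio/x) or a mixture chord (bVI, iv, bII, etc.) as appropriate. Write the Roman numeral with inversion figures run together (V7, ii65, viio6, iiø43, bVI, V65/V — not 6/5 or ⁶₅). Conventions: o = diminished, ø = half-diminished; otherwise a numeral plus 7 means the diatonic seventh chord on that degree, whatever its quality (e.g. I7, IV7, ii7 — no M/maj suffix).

The pitches Db-F-Ab form a major triad rooted on Db.
Db is the lowered second degree of C major (diatonic 2 would be D). This is the Neapolitan sixth — a major triad on the lowered second degree, here in its customary first inversion.
With F in the bass the chord is in first inversion, so the figured bass is 6.

bII6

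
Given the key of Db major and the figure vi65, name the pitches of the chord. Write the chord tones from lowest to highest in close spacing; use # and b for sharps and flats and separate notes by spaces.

The numeral's case and figure indicate a minor seventh chord. In Db major its root, the submediant, is Bb.
Stacking thirds from Bb gives Bb-Db-F-Ab.
With the 65 figure the chord is in first inversion; from the bass Db upward in close position it reads Db-F-Ab-Bb.

Db F Ab Bb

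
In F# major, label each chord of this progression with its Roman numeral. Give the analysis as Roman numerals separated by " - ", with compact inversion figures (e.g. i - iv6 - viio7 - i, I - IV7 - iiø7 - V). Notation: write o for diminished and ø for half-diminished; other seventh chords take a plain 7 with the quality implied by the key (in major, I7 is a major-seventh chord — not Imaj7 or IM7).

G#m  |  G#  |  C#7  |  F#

G#m: minor triad on G# = scale degree 2 → ii.
G# is the secondary dominant of V (major triad on G#): V/V.
C#7 has root C#, degree 5 in F# major, so V7.
F#: major triad on F# = scale degree 1 → I.

ii - V/V - V7 - I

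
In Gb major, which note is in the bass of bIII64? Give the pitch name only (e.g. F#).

Fb

bIII in Gb major has root Bbb; the chord is Bbb-Db-Fb.
The figure 64 means second inversion — the fifth is in the bass.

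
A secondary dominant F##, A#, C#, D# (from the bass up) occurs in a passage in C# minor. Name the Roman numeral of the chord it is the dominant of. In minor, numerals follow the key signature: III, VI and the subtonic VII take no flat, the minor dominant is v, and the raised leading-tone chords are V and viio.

The chord is a dominant seventh chord on D#.
A dominant resolves down a perfect fifth: D# → G#. In C# minor, G# is scale degree 5, i.e. V.

V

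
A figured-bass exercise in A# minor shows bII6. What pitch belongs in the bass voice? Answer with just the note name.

D#

bII in A# minor has root B; the chord is B-D#-F#.
The figure 6 means first inversion — the third is in the bass.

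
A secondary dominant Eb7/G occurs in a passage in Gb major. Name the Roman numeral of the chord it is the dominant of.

The chord is a dominant seventh chord on Eb.
A dominant resolves down a perfect fifth: Eb → Ab. In Gb major, Ab is scale degree 2, i.e. ii.

ii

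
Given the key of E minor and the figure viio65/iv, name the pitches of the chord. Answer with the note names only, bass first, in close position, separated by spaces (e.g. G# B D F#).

B D F G#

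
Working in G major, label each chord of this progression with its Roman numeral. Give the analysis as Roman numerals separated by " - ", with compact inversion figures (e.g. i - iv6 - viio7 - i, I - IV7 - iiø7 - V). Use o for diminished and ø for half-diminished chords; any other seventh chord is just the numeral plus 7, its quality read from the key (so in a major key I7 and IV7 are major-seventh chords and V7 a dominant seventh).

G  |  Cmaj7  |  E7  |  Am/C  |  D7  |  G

I - IV7 - V7/ii - ii6 - V7 - I

G: root G is the tonic; major triad there is I.
Cmaj7 has root C, degree 4 in G major, so IV7.
E7: a dominant seventh chord on E, the applied dominant of ii → V7/ii.
Am/C has root A, degree 2 in G major, so ii6.
D7: root D is the dominant; dominant seventh chord there is V7.
G: root G is the tonic; major triad there is I.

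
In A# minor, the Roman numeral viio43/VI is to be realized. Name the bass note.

B

The applied chord viio43/VI is rooted on E#: E#-G#-B-D.
The figure 43 means second inversion — the fifth is in the bass.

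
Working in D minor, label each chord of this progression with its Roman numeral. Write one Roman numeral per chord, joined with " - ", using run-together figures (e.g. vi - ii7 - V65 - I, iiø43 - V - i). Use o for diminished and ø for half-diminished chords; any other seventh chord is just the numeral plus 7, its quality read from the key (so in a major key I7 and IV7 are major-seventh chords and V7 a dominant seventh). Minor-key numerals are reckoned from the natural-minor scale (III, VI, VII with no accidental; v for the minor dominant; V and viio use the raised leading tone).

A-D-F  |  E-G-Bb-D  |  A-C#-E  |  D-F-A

A-D-F: root D is the tonic; minor triad there is i64.
E-G-Bb-D has root E, degree 2 in D minor, so iiø7.
A-C#-E has root A, degree 5 in D minor, so V.
D-F-A: minor triad on D = scale degree 1 → i.

i64 - iiø7 - V - i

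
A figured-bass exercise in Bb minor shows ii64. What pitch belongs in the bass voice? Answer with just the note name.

G

ii in Bb minor has root C; the chord is C-Eb-G.
The figure 64 means second inversion — the fifth is in the bass.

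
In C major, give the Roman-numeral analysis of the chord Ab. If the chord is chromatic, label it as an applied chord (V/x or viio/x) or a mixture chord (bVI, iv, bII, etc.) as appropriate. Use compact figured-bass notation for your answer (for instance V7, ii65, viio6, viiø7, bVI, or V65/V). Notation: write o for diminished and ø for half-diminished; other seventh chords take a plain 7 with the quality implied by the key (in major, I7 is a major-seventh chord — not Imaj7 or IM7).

bVI

The pitches Ab-C-Eb form a major triad rooted on Ab.
Ab is the lowered sixth degree of C major (diatonic 6 would be A). This is a major triad on the lowered sixth degree, borrowed from the parallel minor.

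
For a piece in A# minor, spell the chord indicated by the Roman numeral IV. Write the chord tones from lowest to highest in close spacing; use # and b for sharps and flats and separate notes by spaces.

IV is the major subdominant, borrowed from the parallel major. In A# minor that root is D#.
So the chord is D#-F##-A#.

D# F## A#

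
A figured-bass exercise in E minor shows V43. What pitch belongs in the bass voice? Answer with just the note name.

F#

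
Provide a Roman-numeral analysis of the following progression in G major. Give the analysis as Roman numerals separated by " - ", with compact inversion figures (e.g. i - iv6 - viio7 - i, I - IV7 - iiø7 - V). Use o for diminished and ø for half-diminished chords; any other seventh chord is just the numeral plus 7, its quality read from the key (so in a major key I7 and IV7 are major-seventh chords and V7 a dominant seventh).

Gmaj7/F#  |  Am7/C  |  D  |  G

Gmaj7/F# has root G, degree 1 in G major, so I42.
Am7/C has root A, degree 2 in G major, so ii65.
D has root D, degree 5 in G major, so V.
G has root G, degree 1 in G major, so I.

I42 - ii65 - V - I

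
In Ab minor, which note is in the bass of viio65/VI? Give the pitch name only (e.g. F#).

The applied chord viio65/VI is rooted on Eb: Eb-Gb-Bbb-Dbb.
The figure 65 means first inversion — the third is in the bass.

Gb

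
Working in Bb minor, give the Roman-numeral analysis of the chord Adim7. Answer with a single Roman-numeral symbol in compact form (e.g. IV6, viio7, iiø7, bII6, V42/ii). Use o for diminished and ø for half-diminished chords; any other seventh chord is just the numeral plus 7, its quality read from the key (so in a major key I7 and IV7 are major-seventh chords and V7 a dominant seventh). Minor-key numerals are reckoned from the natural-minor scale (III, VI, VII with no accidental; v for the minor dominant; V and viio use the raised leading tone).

viio7

The pitches A-C-Eb-Gb form a fully diminished seventh chord rooted on A.
In Bb minor, A is the leading tone; the diatonic fully diminished seventh chord there is viio7.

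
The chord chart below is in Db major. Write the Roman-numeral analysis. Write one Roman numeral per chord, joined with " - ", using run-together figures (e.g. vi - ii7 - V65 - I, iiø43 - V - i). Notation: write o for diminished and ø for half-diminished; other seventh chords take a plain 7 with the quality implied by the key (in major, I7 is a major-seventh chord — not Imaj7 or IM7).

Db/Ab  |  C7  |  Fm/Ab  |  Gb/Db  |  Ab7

Db/Ab has root Db, degree 1 in Db major, so I64.
C7: a dominant seventh chord on C, the applied dominant of iii → V7/iii.
Fm/Ab: root F is the mediant; minor triad there is iii6.
Gb/Db: major triad on Gb = scale degree 4 → IV64.
Ab7 has root Ab, degree 5 in Db major, so V7.

I64 - V7/iii - iii6 - IV64 - V7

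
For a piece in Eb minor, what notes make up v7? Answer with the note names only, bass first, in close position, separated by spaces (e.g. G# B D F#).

In Eb minor, the dominant is Bb, and the diatonic chord built there is a minor seventh chord.
That chord is spelled Bb-Db-F-Ab.

Bb Db F Ab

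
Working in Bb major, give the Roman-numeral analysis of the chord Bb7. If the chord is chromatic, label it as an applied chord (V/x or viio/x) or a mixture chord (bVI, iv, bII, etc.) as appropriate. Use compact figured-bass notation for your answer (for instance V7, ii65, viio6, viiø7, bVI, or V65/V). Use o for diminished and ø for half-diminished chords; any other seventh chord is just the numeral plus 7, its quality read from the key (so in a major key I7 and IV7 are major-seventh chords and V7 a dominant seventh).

V7/IV

Stacked in thirds the chord is Bb-D-F-Ab: a dominant seventh chord on Bb.
Bb is not a diatonic chord root with this quality in Bb major, but it lies a perfect fifth above Eb (IV), so the chord functions as an applied dominant of IV.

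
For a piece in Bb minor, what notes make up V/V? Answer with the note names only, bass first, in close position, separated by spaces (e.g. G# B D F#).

The slash means an applied dominant: we want the dominant of V. In Bb minor, V is F major, and its dominant is built on C.
Building a major triad on C gives C-E-G.

C E G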